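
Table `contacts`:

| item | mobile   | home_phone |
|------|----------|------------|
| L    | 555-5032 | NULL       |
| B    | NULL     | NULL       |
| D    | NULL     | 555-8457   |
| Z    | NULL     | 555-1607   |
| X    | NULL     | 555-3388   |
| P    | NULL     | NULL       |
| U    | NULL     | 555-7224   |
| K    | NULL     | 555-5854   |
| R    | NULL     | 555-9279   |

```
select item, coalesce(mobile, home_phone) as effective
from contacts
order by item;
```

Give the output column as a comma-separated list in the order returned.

NULL, 555-8457, 555-5854, 555-5032, NULL, 555-9279, 555-7224, 555-3388, 555-1607

item=B: mobile=NULL, home_phone=NULL (all NULL) → NULL
item=D: mobile=NULL, home_phone=555-8457 → 555-8457
item=K: mobile=NULL, home_phone=555-5854 → 555-5854
item=L: mobile=555-5032 → 555-5032
item=P: mobile=NULL, home_phone=NULL (all NULL) → NULL
item=R: mobile=NULL, home_phone=555-9279 → 555-9279
item=U: mobile=NULL, home_phone=555-7224 → 555-7224
item=X: mobile=NULL, home_phone=555-3388 → 555-3388
item=Z: mobile=NULL, home_phone=555-1607 → 555-1607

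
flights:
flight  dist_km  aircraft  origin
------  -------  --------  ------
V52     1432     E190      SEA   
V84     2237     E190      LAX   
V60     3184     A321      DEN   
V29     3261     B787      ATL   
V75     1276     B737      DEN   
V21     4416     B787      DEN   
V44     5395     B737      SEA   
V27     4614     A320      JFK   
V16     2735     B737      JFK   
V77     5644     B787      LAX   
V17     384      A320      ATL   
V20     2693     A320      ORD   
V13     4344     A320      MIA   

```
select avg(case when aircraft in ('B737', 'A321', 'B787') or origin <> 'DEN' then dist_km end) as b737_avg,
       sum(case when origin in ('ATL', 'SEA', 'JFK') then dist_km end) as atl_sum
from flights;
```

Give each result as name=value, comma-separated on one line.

b737_avg=3201.1538461538, atl_sum=17821

[b737_avg: aircraft in ('B737', 'A321', 'B787') or origin <> 'DEN']
flight=V52: ✓ → 1432
flight=V84: ✓ → 2237
flight=V60: ✓ → 3184
flight=V29: ✓ → 3261
flight=V75: ✓ → 1276
flight=V21: ✓ → 4416
flight=V44: ✓ → 5395
flight=V27: ✓ → 4614
flight=V16: ✓ → 2735
flight=V77: ✓ → 5644
flight=V17: ✓ → 384
flight=V20: ✓ → 2693
flight=V13: ✓ → 4344
b737_avg = (1432 + 2237 + 3184 + 3261 + 1276 + 4416 + 5395 + 4614 + 2735 + 5644 + 384 + 2693 + 4344) / 13 = 3201.1538461538
—
[atl_sum: origin in ('ATL', 'SEA', 'JFK')]
flight=V52: ✓ → 1432
flight=V84: ✗
flight=V60: ✗
flight=V29: ✓ → 3261
flight=V75: ✗
flight=V21: ✗
flight=V44: ✓ → 5395
flight=V27: ✓ → 4614
flight=V16: ✓ → 2735
flight=V77: ✗
flight=V17: ✓ → 384
flight=V20: ✗
flight=V13: ✗
atl_sum = 1432 + 3261 + 5395 + 4614 + 2735 + 384 = 17821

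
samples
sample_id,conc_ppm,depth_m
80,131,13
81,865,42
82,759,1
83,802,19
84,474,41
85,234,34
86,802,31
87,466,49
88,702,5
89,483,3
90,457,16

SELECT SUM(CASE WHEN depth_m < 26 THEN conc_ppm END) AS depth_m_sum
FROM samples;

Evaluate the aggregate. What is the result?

3334

sample_id=80: ✓ → 131
sample_id=81: ✗
sample_id=82: ✓ → 759
sample_id=83: ✓ → 802
sample_id=84: ✗
sample_id=85: ✗
sample_id=86: ✗
sample_id=87: ✗
sample_id=88: ✓ → 702
sample_id=89: ✓ → 483
sample_id=90: ✓ → 457
depth_m_sum = 131 + 759 + 802 + 702 + 483 + 457 = 3334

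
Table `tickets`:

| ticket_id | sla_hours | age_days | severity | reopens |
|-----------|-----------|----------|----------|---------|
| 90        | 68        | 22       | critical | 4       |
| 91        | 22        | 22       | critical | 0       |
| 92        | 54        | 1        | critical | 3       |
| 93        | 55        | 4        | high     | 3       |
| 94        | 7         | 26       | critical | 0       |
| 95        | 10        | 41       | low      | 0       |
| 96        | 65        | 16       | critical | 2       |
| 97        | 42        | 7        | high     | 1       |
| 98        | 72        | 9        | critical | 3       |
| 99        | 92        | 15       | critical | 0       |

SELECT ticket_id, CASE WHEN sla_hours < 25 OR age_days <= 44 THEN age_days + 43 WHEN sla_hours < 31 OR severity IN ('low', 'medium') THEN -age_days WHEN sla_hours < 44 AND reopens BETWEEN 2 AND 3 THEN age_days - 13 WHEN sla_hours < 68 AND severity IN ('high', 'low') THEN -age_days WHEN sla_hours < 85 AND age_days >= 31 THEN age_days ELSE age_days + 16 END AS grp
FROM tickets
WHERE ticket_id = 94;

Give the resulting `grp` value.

69

ticket_id = 94: sla_hours=7, age_days=26, severity=critical, reopens=0.
sla_hours < 25 OR age_days <= 44 → true → 69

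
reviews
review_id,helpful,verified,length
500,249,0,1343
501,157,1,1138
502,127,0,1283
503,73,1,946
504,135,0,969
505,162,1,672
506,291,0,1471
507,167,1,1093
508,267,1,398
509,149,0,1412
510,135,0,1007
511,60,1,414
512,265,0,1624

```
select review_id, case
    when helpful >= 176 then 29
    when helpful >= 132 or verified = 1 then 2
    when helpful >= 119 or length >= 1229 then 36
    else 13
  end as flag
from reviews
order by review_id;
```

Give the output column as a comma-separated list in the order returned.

review_id=500: helpful >= 176 → 29
review_id=501: helpful >= 132 or verified = 1 → 2
review_id=502: helpful >= 119 or length >= 1229 → 36
review_id=503: helpful >= 132 or verified = 1 → 2
review_id=504: helpful >= 132 or verified = 1 → 2
review_id=505: helpful >= 132 or verified = 1 → 2
review_id=506: helpful >= 176 → 29
review_id=507: helpful >= 132 or verified = 1 → 2
review_id=508: helpful >= 176 → 29
review_id=509: helpful >= 132 or verified = 1 → 2
review_id=510: helpful >= 132 or verified = 1 → 2
review_id=511: helpful >= 132 or verified = 1 → 2
review_id=512: helpful >= 176 → 29

29, 2, 36, 2, 2, 2, 29, 2, 29, 2, 2, 2, 29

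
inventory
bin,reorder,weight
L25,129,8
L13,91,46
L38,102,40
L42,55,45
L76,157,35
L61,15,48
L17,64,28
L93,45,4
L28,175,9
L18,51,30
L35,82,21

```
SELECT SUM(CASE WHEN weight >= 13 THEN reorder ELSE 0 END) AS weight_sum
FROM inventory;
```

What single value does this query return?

bin=L25: ✗
bin=L13: ✓ → 91
bin=L38: ✓ → 102
bin=L42: ✓ → 55
bin=L76: ✓ → 157
bin=L61: ✓ → 15
bin=L17: ✓ → 64
bin=L93: ✗
bin=L28: ✗
bin=L18: ✓ → 51
bin=L35: ✓ → 82
weight_sum = 91 + 102 + 55 + 157 + 15 + 64 + 51 + 82 = 617

617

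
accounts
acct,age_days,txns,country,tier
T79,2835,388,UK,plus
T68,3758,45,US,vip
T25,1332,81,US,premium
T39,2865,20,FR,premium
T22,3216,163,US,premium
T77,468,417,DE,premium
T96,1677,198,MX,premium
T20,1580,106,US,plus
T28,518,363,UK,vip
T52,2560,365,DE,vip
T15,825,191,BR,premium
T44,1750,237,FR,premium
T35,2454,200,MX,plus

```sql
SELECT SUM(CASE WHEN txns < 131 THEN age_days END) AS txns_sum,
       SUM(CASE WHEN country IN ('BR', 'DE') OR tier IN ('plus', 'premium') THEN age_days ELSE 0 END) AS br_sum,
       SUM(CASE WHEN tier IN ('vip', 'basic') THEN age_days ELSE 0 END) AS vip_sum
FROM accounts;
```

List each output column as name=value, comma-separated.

[txns_sum: txns < 131]
acct=T79: ✗
acct=T68: ✓ → 3758
acct=T25: ✓ → 1332
acct=T39: ✓ → 2865
acct=T22: ✗
acct=T77: ✗
acct=T96: ✗
acct=T20: ✓ → 1580
acct=T28: ✗
acct=T52: ✗
acct=T15: ✗
acct=T44: ✗
acct=T35: ✗
txns_sum = 3758 + 1332 + 2865 + 1580 = 9535
—
[br_sum: country IN ('BR', 'DE') OR tier IN ('plus', 'premium')]
acct=T79: ✓ → 2835
acct=T68: ✗
acct=T25: ✓ → 1332
acct=T39: ✓ → 2865
acct=T22: ✓ → 3216
acct=T77: ✓ → 468
acct=T96: ✓ → 1677
acct=T20: ✓ → 1580
acct=T28: ✗
acct=T52: ✓ → 2560
acct=T15: ✓ → 825
acct=T44: ✓ → 1750
acct=T35: ✓ → 2454
br_sum = 2835 + 1332 + 2865 + 3216 + 468 + 1677 + 1580 + 2560 + 825 + 1750 + 2454 = 21562
—
[vip_sum: tier IN ('vip', 'basic')]
acct=T79: ✗
acct=T68: ✓ → 3758
acct=T25: ✗
acct=T39: ✗
acct=T22: ✗
acct=T77: ✗
acct=T96: ✗
acct=T20: ✗
acct=T28: ✓ → 518
acct=T52: ✓ → 2560
acct=T15: ✗
acct=T44: ✗
acct=T35: ✗
vip_sum = 3758 + 518 + 2560 = 6836

txns_sum=9535, br_sum=21562, vip_sum=6836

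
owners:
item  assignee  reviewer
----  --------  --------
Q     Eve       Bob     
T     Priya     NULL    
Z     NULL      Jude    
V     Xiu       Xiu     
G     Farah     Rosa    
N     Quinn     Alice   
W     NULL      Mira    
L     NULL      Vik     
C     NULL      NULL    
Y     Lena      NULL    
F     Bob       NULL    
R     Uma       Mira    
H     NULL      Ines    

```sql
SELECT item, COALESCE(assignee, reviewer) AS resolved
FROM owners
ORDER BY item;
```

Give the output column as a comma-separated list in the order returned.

NULL, Bob, Farah, Ines, Vik, Quinn, Eve, Uma, Priya, Xiu, Mira, Lena, Jude

item=C: assignee=NULL, reviewer=NULL (all NULL) → NULL
item=F: assignee=Bob → Bob
item=G: assignee=Farah → Farah
item=H: assignee=NULL, reviewer=Ines → Ines
item=L: assignee=NULL, reviewer=Vik → Vik
item=N: assignee=Quinn → Quinn
item=Q: assignee=Eve → Eve
item=R: assignee=Uma → Uma
item=T: assignee=Priya → Priya
item=V: assignee=Xiu → Xiu
item=W: assignee=NULL, reviewer=Mira → Mira
item=Y: assignee=Lena → Lena
item=Z: assignee=NULL, reviewer=Jude → Jude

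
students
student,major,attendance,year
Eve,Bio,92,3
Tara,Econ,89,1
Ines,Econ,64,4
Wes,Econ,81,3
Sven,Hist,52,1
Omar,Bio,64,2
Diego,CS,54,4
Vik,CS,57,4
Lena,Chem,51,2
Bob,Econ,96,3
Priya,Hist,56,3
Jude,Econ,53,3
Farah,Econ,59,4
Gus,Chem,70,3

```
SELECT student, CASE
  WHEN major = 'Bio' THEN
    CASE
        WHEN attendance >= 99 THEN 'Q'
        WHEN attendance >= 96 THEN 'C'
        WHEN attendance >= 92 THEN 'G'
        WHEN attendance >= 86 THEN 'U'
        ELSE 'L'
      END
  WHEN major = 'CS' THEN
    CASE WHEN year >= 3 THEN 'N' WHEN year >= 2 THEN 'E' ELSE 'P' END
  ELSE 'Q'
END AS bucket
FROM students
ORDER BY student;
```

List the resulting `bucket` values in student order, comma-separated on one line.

Q, N, G, Q, Q, Q, Q, Q, L, Q, Q, Q, N, Q

student=Bob: major='Econ' → outer ELSE → Q
student=Diego: major='CS' → inner[year >= 3] → N
student=Eve: major='Bio' → inner[attendance >= 92] → G
student=Farah: major='Econ' → outer ELSE → Q
student=Gus: major='Chem' → outer ELSE → Q
student=Ines: major='Econ' → outer ELSE → Q
student=Jude: major='Econ' → outer ELSE → Q
student=Lena: major='Chem' → outer ELSE → Q
student=Omar: major='Bio' → inner[ELSE] → L
student=Priya: major='Hist' → outer ELSE → Q
student=Sven: major='Hist' → outer ELSE → Q
student=Tara: major='Econ' → outer ELSE → Q
student=Vik: major='CS' → inner[year >= 3] → N
student=Wes: major='Econ' → outer ELSE → Q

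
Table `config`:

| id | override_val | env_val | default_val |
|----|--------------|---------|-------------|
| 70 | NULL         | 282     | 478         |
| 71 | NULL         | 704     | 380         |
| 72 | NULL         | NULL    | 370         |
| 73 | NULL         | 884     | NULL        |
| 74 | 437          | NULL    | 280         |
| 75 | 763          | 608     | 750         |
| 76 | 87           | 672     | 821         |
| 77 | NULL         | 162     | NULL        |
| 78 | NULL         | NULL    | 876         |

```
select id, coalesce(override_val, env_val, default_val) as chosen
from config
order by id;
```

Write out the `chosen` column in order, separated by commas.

282, 704, 370, 884, 437, 763, 87, 162, 876

id=70: override_val=NULL, env_val=282 → 282
id=71: override_val=NULL, env_val=704 → 704
id=72: override_val=NULL, env_val=NULL, default_val=370 → 370
id=73: override_val=NULL, env_val=884 → 884
id=74: override_val=437 → 437
id=75: override_val=763 → 763
id=76: override_val=87 → 87
id=77: override_val=NULL, env_val=162 → 162
id=78: override_val=NULL, env_val=NULL, default_val=876 → 876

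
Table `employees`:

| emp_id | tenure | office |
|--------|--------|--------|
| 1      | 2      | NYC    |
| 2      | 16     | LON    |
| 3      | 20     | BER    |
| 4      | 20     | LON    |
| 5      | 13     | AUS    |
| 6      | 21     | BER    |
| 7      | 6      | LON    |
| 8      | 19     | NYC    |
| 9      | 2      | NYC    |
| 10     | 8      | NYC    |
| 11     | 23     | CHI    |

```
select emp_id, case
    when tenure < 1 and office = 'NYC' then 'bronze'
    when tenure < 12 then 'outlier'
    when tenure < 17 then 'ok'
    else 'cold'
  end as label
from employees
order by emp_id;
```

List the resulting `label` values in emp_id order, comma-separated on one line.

outlier, ok, cold, cold, ok, cold, outlier, cold, outlier, outlier, cold

emp_id=1: tenure < 12 → outlier
emp_id=2: tenure < 17 → ok
emp_id=3: ELSE → cold
emp_id=4: ELSE → cold
emp_id=5: tenure < 17 → ok
emp_id=6: ELSE → cold
emp_id=7: tenure < 12 → outlier
emp_id=8: ELSE → cold
emp_id=9: tenure < 12 → outlier
emp_id=10: tenure < 12 → outlier
emp_id=11: ELSE → cold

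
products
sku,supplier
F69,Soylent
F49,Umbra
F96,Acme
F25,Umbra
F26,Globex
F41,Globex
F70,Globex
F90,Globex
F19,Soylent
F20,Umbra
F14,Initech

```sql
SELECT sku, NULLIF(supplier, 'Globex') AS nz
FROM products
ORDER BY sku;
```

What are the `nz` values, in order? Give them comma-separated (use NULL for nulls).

sku=F14: supplier=Initech vs Globex: differ → Initech
sku=F19: supplier=Soylent vs Globex: differ → Soylent
sku=F20: supplier=Umbra vs Globex: differ → Umbra
sku=F25: supplier=Umbra vs Globex: differ → Umbra
sku=F26: supplier=Globex vs Globex: equal → NULL
sku=F41: supplier=Globex vs Globex: equal → NULL
sku=F49: supplier=Umbra vs Globex: differ → Umbra
sku=F69: supplier=Soylent vs Globex: differ → Soylent
sku=F70: supplier=Globex vs Globex: equal → NULL
sku=F90: supplier=Globex vs Globex: equal → NULL
sku=F96: supplier=Acme vs Globex: differ → Acme

Initech, Soylent, Umbra, Umbra, NULL, NULL, Umbra, Soylent, NULL, NULL, Acme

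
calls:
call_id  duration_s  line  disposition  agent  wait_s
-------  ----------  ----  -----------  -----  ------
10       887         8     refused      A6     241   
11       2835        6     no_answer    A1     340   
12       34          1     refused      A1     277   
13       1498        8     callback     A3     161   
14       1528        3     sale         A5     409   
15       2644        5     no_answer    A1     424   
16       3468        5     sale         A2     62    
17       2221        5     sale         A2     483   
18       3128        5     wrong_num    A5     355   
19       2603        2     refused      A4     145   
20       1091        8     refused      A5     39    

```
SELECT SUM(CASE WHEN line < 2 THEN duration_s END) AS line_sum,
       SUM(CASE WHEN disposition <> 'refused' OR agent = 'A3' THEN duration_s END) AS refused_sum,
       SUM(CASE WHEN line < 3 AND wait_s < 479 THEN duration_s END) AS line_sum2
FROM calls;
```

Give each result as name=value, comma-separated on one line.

[line_sum: line < 2]
call_id=10: ✗
call_id=11: ✗
call_id=12: ✓ → 34
call_id=13: ✗
call_id=14: ✗
call_id=15: ✗
call_id=16: ✗
call_id=17: ✗
call_id=18: ✗
call_id=19: ✗
call_id=20: ✗
line_sum = 34
—
[refused_sum: disposition <> 'refused' OR agent = 'A3']
call_id=10: ✗
call_id=11: ✓ → 2835
call_id=12: ✗
call_id=13: ✓ → 1498
call_id=14: ✓ → 1528
call_id=15: ✓ → 2644
call_id=16: ✓ → 3468
call_id=17: ✓ → 2221
call_id=18: ✓ → 3128
call_id=19: ✗
call_id=20: ✗
refused_sum = 2835 + 1498 + 1528 + 2644 + 3468 + 2221 + 3128 = 17322
—
[line_sum2: line < 3 AND wait_s < 479]
call_id=10: ✗
call_id=11: ✗
call_id=12: ✓ → 34
call_id=13: ✗
call_id=14: ✗
call_id=15: ✗
call_id=16: ✗
call_id=17: ✗
call_id=18: ✗
call_id=19: ✓ → 2603
call_id=20: ✗
line_sum2 = 34 + 2603 = 2637

line_sum=34, refused_sum=17322, line_sum2=2637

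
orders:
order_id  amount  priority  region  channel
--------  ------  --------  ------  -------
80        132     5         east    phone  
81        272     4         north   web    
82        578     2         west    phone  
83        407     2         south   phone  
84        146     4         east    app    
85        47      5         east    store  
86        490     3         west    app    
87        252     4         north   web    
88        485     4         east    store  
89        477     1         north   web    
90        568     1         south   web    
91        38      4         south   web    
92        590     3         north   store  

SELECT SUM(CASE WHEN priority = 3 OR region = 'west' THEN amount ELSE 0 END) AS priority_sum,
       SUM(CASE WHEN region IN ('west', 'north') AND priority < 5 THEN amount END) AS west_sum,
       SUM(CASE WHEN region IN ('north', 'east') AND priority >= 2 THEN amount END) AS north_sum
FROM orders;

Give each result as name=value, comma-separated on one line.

[priority_sum: priority = 3 OR region = 'west']
order_id=80: ✗
order_id=81: ✗
order_id=82: ✓ → 578
order_id=83: ✗
order_id=84: ✗
order_id=85: ✗
order_id=86: ✓ → 490
order_id=87: ✗
order_id=88: ✗
order_id=89: ✗
order_id=90: ✗
order_id=91: ✗
order_id=92: ✓ → 590
priority_sum = 578 + 490 + 590 = 1658
—
[west_sum: region IN ('west', 'north') AND priority < 5]
order_id=80: ✗
order_id=81: ✓ → 272
order_id=82: ✓ → 578
order_id=83: ✗
order_id=84: ✗
order_id=85: ✗
order_id=86: ✓ → 490
order_id=87: ✓ → 252
order_id=88: ✗
order_id=89: ✓ → 477
order_id=90: ✗
order_id=91: ✗
order_id=92: ✓ → 590
west_sum = 272 + 578 + 490 + 252 + 477 + 590 = 2659
—
[north_sum: region IN ('north', 'east') AND priority >= 2]
order_id=80: ✓ → 132
order_id=81: ✓ → 272
order_id=82: ✗
order_id=83: ✗
order_id=84: ✓ → 146
order_id=85: ✓ → 47
order_id=86: ✗
order_id=87: ✓ → 252
order_id=88: ✓ → 485
order_id=89: ✗
order_id=90: ✗
order_id=91: ✗
order_id=92: ✓ → 590
north_sum = 132 + 272 + 146 + 47 + 252 + 485 + 590 = 1924

priority_sum=1658, west_sum=2659, north_sum=1924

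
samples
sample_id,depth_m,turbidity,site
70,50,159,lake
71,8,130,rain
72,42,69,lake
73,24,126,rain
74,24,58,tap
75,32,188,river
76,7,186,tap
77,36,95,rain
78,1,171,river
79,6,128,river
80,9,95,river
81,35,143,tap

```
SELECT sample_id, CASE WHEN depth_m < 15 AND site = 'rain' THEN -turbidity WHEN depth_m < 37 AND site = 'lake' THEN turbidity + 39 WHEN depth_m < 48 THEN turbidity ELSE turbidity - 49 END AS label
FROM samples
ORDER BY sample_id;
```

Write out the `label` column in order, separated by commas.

sample_id=70: ELSE → 110
sample_id=71: depth_m < 15 AND site = 'rain' → -130
sample_id=72: depth_m < 48 → 69
sample_id=73: depth_m < 48 → 126
sample_id=74: depth_m < 48 → 58
sample_id=75: depth_m < 48 → 188
sample_id=76: depth_m < 48 → 186
sample_id=77: depth_m < 48 → 95
sample_id=78: depth_m < 48 → 171
sample_id=79: depth_m < 48 → 128
sample_id=80: depth_m < 48 → 95
sample_id=81: depth_m < 48 → 143

110, -130, 69, 126, 58, 188, 186, 95, 171, 128, 95, 143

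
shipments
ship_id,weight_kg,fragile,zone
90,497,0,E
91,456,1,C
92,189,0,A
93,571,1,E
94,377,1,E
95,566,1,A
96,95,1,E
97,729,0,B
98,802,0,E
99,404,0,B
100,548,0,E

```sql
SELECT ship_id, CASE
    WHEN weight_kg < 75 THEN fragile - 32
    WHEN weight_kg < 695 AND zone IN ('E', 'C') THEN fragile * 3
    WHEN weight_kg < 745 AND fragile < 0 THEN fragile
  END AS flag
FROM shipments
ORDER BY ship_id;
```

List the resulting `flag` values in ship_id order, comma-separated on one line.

0, 3, NULL, 3, 3, NULL, 3, NULL, NULL, NULL, 0

ship_id=90: weight_kg < 695 AND zone IN ('E', 'C') → 0
ship_id=91: weight_kg < 695 AND zone IN ('E', 'C') → 3
ship_id=92: (no match → NULL) → NULL
ship_id=93: weight_kg < 695 AND zone IN ('E', 'C') → 3
ship_id=94: weight_kg < 695 AND zone IN ('E', 'C') → 3
ship_id=95: (no match → NULL) → NULL
ship_id=96: weight_kg < 695 AND zone IN ('E', 'C') → 3
ship_id=97: (no match → NULL) → NULL
ship_id=98: (no match → NULL) → NULL
ship_id=99: (no match → NULL) → NULL
ship_id=100: weight_kg < 695 AND zone IN ('E', 'C') → 0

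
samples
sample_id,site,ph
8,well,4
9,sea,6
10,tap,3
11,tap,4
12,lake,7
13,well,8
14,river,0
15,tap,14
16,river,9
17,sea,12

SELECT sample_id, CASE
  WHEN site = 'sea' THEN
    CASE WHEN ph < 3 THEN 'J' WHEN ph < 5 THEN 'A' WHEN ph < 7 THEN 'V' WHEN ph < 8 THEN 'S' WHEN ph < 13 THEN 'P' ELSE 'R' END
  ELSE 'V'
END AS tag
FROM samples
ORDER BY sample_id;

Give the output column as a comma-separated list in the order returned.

sample_id=8: site='well' → outer ELSE → V
sample_id=9: site='sea' → inner[ph < 7] → V
sample_id=10: site='tap' → outer ELSE → V
sample_id=11: site='tap' → outer ELSE → V
sample_id=12: site='lake' → outer ELSE → V
sample_id=13: site='well' → outer ELSE → V
sample_id=14: site='river' → outer ELSE → V
sample_id=15: site='tap' → outer ELSE → V
sample_id=16: site='river' → outer ELSE → V
sample_id=17: site='sea' → inner[ph < 13] → P

V, V, V, V, V, V, V, V, V, P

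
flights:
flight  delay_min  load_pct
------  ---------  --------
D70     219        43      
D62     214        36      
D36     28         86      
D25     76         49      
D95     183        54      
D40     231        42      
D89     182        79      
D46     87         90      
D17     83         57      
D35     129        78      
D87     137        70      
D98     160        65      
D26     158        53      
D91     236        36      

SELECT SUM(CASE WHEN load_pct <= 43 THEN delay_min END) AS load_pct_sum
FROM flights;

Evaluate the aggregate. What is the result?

flight=D70: ✓ → 219
flight=D62: ✓ → 214
flight=D36: ✗
flight=D25: ✗
flight=D95: ✗
flight=D40: ✓ → 231
flight=D89: ✗
flight=D46: ✗
flight=D17: ✗
flight=D35: ✗
flight=D87: ✗
flight=D98: ✗
flight=D26: ✗
flight=D91: ✓ → 236
load_pct_sum = 219 + 214 + 231 + 236 = 900

900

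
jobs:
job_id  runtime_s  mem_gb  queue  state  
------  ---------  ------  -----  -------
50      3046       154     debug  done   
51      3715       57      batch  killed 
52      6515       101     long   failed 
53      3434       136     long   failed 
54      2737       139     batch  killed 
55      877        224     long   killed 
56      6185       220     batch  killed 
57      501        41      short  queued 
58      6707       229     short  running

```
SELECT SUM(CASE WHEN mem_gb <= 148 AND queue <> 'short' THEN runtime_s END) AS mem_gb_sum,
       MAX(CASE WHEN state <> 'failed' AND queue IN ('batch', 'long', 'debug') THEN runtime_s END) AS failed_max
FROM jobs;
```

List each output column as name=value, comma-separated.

mem_gb_sum=16401, failed_max=6185

[mem_gb_sum: mem_gb <= 148 AND queue <> 'short']
job_id=50: ✗
job_id=51: ✓ → 3715
job_id=52: ✓ → 6515
job_id=53: ✓ → 3434
job_id=54: ✓ → 2737
job_id=55: ✗
job_id=56: ✗
job_id=57: ✗
job_id=58: ✗
mem_gb_sum = 3715 + 6515 + 3434 + 2737 = 16401
—
[failed_max: state <> 'failed' AND queue IN ('batch', 'long', 'debug')]
job_id=50: ✓ → 3046
job_id=51: ✓ → 3715
job_id=52: ✗
job_id=53: ✗
job_id=54: ✓ → 2737
job_id=55: ✓ → 877
job_id=56: ✓ → 6185
job_id=57: ✗
job_id=58: ✗
failed_max = MAX(3046, 3715, 2737, 877, 6185) = 6185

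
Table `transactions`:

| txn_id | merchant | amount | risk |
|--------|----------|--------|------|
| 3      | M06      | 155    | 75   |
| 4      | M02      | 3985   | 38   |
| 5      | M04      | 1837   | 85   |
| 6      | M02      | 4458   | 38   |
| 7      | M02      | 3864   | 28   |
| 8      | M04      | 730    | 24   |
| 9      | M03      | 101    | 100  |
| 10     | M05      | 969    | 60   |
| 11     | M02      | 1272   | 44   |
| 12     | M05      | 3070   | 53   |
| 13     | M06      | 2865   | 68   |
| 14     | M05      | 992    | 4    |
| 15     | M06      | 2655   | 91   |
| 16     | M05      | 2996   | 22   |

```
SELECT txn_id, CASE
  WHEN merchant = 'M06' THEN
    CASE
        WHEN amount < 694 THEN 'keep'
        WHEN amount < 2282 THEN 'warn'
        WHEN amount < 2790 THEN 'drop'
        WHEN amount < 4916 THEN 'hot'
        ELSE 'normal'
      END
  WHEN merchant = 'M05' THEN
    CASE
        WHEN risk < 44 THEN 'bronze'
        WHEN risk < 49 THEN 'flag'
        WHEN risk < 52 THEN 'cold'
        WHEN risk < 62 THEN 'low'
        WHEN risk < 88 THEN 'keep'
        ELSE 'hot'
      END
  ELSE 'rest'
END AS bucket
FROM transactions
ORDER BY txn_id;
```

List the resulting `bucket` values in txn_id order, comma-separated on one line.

keep, rest, rest, rest, rest, rest, rest, low, rest, low, hot, bronze, drop, bronze

txn_id=3: merchant='M06' → inner[amount < 694] → keep
txn_id=4: merchant='M02' → outer ELSE → rest
txn_id=5: merchant='M04' → outer ELSE → rest
txn_id=6: merchant='M02' → outer ELSE → rest
txn_id=7: merchant='M02' → outer ELSE → rest
txn_id=8: merchant='M04' → outer ELSE → rest
txn_id=9: merchant='M03' → outer ELSE → rest
txn_id=10: merchant='M05' → inner[risk < 62] → low
txn_id=11: merchant='M02' → outer ELSE → rest
txn_id=12: merchant='M05' → inner[risk < 62] → low
txn_id=13: merchant='M06' → inner[amount < 4916] → hot
txn_id=14: merchant='M05' → inner[risk < 44] → bronze
txn_id=15: merchant='M06' → inner[amount < 2790] → drop
txn_id=16: merchant='M05' → inner[risk < 44] → bronze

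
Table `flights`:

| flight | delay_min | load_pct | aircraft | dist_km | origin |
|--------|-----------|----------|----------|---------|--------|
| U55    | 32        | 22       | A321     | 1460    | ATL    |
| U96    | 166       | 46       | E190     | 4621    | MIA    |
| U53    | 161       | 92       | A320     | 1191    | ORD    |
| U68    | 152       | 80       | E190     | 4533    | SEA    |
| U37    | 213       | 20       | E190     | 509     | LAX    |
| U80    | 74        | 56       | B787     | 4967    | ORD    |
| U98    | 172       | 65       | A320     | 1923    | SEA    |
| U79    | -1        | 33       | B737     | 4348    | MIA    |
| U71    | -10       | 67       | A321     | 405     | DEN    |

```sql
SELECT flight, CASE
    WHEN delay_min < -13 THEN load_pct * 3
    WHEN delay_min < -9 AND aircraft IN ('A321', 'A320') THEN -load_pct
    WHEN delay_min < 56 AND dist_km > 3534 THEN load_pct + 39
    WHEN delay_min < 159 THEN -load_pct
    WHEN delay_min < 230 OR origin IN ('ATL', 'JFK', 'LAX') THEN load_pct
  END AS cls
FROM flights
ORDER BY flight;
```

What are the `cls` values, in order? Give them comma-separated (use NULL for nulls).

flight=U37: delay_min < 230 OR origin IN ('ATL', 'JFK', 'LAX') → 20
flight=U53: delay_min < 230 OR origin IN ('ATL', 'JFK', 'LAX') → 92
flight=U55: delay_min < 159 → -22
flight=U68: delay_min < 159 → -80
flight=U71: delay_min < -9 AND aircraft IN ('A321', 'A320') → -67
flight=U79: delay_min < 56 AND dist_km > 3534 → 72
flight=U80: delay_min < 159 → -56
flight=U96: delay_min < 230 OR origin IN ('ATL', 'JFK', 'LAX') → 46
flight=U98: delay_min < 230 OR origin IN ('ATL', 'JFK', 'LAX') → 65

20, 92, -22, -80, -67, 72, -56, 46, 65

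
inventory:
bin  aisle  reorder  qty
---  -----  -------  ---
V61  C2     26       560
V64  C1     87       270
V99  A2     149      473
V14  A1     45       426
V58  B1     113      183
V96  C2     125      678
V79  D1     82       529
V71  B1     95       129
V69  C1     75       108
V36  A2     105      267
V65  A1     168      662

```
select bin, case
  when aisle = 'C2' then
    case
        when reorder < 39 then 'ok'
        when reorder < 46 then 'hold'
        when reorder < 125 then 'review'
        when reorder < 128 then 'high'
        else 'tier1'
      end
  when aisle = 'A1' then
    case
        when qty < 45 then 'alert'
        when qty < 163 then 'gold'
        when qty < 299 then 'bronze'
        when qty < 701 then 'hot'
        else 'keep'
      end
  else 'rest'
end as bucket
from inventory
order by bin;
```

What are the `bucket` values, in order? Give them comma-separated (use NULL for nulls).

hot, rest, rest, ok, rest, hot, rest, rest, rest, high, rest

bin=V14: aisle='A1' → inner[qty < 701] → hot
bin=V36: aisle='A2' → outer ELSE → rest
bin=V58: aisle='B1' → outer ELSE → rest
bin=V61: aisle='C2' → inner[reorder < 39] → ok
bin=V64: aisle='C1' → outer ELSE → rest
bin=V65: aisle='A1' → inner[qty < 701] → hot
bin=V69: aisle='C1' → outer ELSE → rest
bin=V71: aisle='B1' → outer ELSE → rest
bin=V79: aisle='D1' → outer ELSE → rest
bin=V96: aisle='C2' → inner[reorder < 128] → high
bin=V99: aisle='A2' → outer ELSE → rest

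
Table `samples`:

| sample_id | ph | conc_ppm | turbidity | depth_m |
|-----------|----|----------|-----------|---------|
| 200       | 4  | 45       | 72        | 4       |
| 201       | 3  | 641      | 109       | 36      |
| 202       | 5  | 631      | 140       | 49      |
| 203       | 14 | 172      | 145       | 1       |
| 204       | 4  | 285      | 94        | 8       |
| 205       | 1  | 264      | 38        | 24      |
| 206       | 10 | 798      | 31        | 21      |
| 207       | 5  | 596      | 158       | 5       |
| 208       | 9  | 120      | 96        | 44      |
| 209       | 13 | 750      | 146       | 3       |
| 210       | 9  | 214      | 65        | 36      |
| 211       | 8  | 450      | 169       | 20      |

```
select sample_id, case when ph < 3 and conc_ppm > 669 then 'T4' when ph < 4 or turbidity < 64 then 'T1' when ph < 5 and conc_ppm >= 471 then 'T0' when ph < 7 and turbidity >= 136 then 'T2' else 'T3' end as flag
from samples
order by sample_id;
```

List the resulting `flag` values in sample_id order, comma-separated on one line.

T3, T1, T2, T3, T3, T1, T1, T2, T3, T3, T3, T3

sample_id=200: ELSE → T3
sample_id=201: ph < 4 or turbidity < 64 → T1
sample_id=202: ph < 7 and turbidity >= 136 → T2
sample_id=203: ELSE → T3
sample_id=204: ELSE → T3
sample_id=205: ph < 4 or turbidity < 64 → T1
sample_id=206: ph < 4 or turbidity < 64 → T1
sample_id=207: ph < 7 and turbidity >= 136 → T2
sample_id=208: ELSE → T3
sample_id=209: ELSE → T3
sample_id=210: ELSE → T3
sample_id=211: ELSE → T3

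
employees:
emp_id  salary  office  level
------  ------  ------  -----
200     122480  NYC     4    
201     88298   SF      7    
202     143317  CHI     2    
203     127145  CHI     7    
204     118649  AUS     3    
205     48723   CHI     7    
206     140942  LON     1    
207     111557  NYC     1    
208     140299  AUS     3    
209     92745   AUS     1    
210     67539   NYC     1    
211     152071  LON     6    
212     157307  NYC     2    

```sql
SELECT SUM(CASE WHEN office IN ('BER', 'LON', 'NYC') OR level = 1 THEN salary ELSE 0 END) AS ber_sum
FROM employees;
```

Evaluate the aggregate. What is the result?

emp_id=200: ✓ → 122480
emp_id=201: ✗
emp_id=202: ✗
emp_id=203: ✗
emp_id=204: ✗
emp_id=205: ✗
emp_id=206: ✓ → 140942
emp_id=207: ✓ → 111557
emp_id=208: ✗
emp_id=209: ✓ → 92745
emp_id=210: ✓ → 67539
emp_id=211: ✓ → 152071
emp_id=212: ✓ → 157307
ber_sum = 122480 + 140942 + 111557 + 92745 + 67539 + 152071 + 157307 = 844641

844641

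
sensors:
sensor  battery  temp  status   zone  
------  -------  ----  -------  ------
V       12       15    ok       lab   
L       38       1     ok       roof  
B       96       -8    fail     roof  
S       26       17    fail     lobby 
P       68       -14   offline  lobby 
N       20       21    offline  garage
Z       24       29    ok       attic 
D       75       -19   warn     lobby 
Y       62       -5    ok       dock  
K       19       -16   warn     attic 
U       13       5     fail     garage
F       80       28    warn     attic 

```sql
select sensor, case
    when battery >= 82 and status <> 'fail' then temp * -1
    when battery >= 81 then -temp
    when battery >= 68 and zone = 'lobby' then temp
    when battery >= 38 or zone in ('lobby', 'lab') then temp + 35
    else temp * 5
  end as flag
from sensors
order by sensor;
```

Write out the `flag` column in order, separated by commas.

sensor=B: battery >= 81 → 8
sensor=D: battery >= 68 and zone = 'lobby' → -19
sensor=F: battery >= 38 or zone in ('lobby', 'lab') → 63
sensor=K: ELSE → -80
sensor=L: battery >= 38 or zone in ('lobby', 'lab') → 36
sensor=N: ELSE → 105
sensor=P: battery >= 68 and zone = 'lobby' → -14
sensor=S: battery >= 38 or zone in ('lobby', 'lab') → 52
sensor=U: ELSE → 25
sensor=V: battery >= 38 or zone in ('lobby', 'lab') → 50
sensor=Y: battery >= 38 or zone in ('lobby', 'lab') → 30
sensor=Z: ELSE → 145

8, -19, 63, -80, 36, 105, -14, 52, 25, 50, 30, 145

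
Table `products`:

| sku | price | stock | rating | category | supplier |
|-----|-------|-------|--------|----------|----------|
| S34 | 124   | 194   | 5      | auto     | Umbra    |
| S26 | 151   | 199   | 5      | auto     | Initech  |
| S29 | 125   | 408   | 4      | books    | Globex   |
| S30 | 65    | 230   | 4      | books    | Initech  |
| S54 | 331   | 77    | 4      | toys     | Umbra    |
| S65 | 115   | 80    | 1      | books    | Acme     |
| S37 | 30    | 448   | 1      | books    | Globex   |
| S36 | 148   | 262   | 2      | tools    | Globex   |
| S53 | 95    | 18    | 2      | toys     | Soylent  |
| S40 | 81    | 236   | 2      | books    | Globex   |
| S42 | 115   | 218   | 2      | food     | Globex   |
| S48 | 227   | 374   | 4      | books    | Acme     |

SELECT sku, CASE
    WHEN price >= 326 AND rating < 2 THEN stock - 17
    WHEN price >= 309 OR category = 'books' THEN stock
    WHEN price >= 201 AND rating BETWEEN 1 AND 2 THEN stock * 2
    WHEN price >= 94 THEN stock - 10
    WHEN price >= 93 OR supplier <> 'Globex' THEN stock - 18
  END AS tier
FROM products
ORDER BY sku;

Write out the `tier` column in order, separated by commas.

sku=S26: price >= 94 → 189
sku=S29: price >= 309 OR category = 'books' → 408
sku=S30: price >= 309 OR category = 'books' → 230
sku=S34: price >= 94 → 184
sku=S36: price >= 94 → 252
sku=S37: price >= 309 OR category = 'books' → 448
sku=S40: price >= 309 OR category = 'books' → 236
sku=S42: price >= 94 → 208
sku=S48: price >= 309 OR category = 'books' → 374
sku=S53: price >= 94 → 8
sku=S54: price >= 309 OR category = 'books' → 77
sku=S65: price >= 309 OR category = 'books' → 80

189, 408, 230, 184, 252, 448, 236, 208, 374, 8, 77, 80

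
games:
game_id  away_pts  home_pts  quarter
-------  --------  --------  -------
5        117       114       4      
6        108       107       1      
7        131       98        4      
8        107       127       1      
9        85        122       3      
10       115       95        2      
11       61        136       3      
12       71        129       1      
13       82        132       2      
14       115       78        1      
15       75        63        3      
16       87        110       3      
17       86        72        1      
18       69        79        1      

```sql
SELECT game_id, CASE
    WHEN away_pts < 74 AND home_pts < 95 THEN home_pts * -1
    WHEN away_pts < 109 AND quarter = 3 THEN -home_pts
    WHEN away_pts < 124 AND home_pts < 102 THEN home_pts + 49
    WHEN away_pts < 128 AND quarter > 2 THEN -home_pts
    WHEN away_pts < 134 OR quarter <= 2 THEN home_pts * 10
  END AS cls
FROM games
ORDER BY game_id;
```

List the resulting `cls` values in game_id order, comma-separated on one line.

game_id=5: away_pts < 128 AND quarter > 2 → -114
game_id=6: away_pts < 134 OR quarter <= 2 → 1070
game_id=7: away_pts < 134 OR quarter <= 2 → 980
game_id=8: away_pts < 134 OR quarter <= 2 → 1270
game_id=9: away_pts < 109 AND quarter = 3 → -122
game_id=10: away_pts < 124 AND home_pts < 102 → 144
game_id=11: away_pts < 109 AND quarter = 3 → -136
game_id=12: away_pts < 134 OR quarter <= 2 → 1290
game_id=13: away_pts < 134 OR quarter <= 2 → 1320
game_id=14: away_pts < 124 AND home_pts < 102 → 127
game_id=15: away_pts < 109 AND quarter = 3 → -63
game_id=16: away_pts < 109 AND quarter = 3 → -110
game_id=17: away_pts < 124 AND home_pts < 102 → 121
game_id=18: away_pts < 74 AND home_pts < 95 → -79

-114, 1070, 980, 1270, -122, 144, -136, 1290, 1320, 127, -63, -110, 121, -79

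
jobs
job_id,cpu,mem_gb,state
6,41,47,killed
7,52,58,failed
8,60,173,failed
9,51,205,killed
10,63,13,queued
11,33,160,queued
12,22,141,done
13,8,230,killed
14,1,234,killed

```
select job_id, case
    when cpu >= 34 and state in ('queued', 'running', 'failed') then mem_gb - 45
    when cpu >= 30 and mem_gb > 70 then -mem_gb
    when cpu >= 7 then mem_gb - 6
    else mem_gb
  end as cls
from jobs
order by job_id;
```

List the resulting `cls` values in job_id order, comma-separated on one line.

job_id=6: cpu >= 7 → 41
job_id=7: cpu >= 34 and state in ('queued', 'running', 'failed') → 13
job_id=8: cpu >= 34 and state in ('queued', 'running', 'failed') → 128
job_id=9: cpu >= 30 and mem_gb > 70 → -205
job_id=10: cpu >= 34 and state in ('queued', 'running', 'failed') → -32
job_id=11: cpu >= 30 and mem_gb > 70 → -160
job_id=12: cpu >= 7 → 135
job_id=13: cpu >= 7 → 224
job_id=14: ELSE → 234

41, 13, 128, -205, -32, -160, 135, 224, 234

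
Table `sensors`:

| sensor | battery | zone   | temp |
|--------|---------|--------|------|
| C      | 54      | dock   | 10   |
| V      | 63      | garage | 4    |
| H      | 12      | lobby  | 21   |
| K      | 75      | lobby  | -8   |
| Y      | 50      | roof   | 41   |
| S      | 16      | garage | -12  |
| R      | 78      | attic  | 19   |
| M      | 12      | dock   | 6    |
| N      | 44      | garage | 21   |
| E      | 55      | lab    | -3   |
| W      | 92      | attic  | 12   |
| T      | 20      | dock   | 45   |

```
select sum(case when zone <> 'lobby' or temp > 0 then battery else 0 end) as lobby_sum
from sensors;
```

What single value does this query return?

sensor=C: ✓ → 54
sensor=V: ✓ → 63
sensor=H: ✓ → 12
sensor=K: ✗
sensor=Y: ✓ → 50
sensor=S: ✓ → 16
sensor=R: ✓ → 78
sensor=M: ✓ → 12
sensor=N: ✓ → 44
sensor=E: ✓ → 55
sensor=W: ✓ → 92
sensor=T: ✓ → 20
lobby_sum = 54 + 63 + 12 + 50 + 16 + 78 + 12 + 44 + 55 + 92 + 20 = 496

496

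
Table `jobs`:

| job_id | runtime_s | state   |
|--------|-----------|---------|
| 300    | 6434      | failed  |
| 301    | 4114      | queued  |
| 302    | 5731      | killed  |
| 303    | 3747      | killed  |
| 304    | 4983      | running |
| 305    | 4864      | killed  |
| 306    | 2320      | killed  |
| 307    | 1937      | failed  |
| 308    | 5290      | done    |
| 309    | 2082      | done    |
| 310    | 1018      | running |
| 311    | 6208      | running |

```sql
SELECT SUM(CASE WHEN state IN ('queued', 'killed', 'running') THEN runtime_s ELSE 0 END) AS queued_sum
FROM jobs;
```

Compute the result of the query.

job_id=300: ✗
job_id=301: ✓ → 4114
job_id=302: ✓ → 5731
job_id=303: ✓ → 3747
job_id=304: ✓ → 4983
job_id=305: ✓ → 4864
job_id=306: ✓ → 2320
job_id=307: ✗
job_id=308: ✗
job_id=309: ✗
job_id=310: ✓ → 1018
job_id=311: ✓ → 6208
queued_sum = 4114 + 5731 + 3747 + 4983 + 4864 + 2320 + 1018 + 6208 = 32985

32985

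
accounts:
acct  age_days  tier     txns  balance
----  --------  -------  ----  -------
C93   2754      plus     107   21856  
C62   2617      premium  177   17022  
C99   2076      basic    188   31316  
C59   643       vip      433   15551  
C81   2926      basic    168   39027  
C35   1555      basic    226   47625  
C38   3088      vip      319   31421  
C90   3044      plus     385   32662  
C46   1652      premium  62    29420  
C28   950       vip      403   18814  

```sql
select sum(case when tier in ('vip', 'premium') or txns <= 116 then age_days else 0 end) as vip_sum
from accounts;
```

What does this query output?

acct=C93: ✓ → 2754
acct=C62: ✓ → 2617
acct=C99: ✗
acct=C59: ✓ → 643
acct=C81: ✗
acct=C35: ✗
acct=C38: ✓ → 3088
acct=C90: ✗
acct=C46: ✓ → 1652
acct=C28: ✓ → 950
vip_sum = 2754 + 2617 + 643 + 3088 + 1652 + 950 = 11704

11704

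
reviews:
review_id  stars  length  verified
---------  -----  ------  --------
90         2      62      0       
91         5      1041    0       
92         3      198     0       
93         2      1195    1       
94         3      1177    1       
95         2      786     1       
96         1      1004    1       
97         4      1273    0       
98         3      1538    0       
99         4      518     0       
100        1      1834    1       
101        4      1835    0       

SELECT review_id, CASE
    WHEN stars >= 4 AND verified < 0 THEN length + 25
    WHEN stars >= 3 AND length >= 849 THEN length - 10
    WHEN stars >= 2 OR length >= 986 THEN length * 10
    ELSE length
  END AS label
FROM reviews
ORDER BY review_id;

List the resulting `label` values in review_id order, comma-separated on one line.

620, 1031, 1980, 11950, 1167, 7860, 10040, 1263, 1528, 5180, 18340, 1825

review_id=90: stars >= 2 OR length >= 986 → 620
review_id=91: stars >= 3 AND length >= 849 → 1031
review_id=92: stars >= 2 OR length >= 986 → 1980
review_id=93: stars >= 2 OR length >= 986 → 11950
review_id=94: stars >= 3 AND length >= 849 → 1167
review_id=95: stars >= 2 OR length >= 986 → 7860
review_id=96: stars >= 2 OR length >= 986 → 10040
review_id=97: stars >= 3 AND length >= 849 → 1263
review_id=98: stars >= 3 AND length >= 849 → 1528
review_id=99: stars >= 2 OR length >= 986 → 5180
review_id=100: stars >= 2 OR length >= 986 → 18340
review_id=101: stars >= 3 AND length >= 849 → 1825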